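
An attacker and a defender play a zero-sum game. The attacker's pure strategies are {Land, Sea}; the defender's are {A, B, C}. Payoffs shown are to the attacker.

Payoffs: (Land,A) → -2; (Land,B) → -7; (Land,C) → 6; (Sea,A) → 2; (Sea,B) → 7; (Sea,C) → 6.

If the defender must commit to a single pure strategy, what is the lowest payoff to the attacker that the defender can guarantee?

Column maxima: A → 2, B → 7, C → 6.
The smallest of these is 2.

2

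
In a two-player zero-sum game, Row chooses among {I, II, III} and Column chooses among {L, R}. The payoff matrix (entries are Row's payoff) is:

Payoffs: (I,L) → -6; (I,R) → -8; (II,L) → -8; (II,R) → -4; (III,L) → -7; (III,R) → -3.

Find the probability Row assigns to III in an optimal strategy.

1/3

Row minima: I → -8, II → -8, III → -7; maximin = -7.
Column maxima: L → -6, R → -3; minimax = -6.
-7 ≠ -6, so there is no saddle point; optimal play is mixed.
II is strictly dominated by III, so Row never plays it.
On the remaining 2×2 (I, III vs L, R):
Let Row play I with probability p. Expected payoff against L: (-6)p + (-7)(1−p) = p − 7; against R: (-8)p + (-3)(1−p) = −5p − 3.
Setting these equal: p − 7 = −5p − 3 ⇒ 6p = 4 ⇒ p = 2/3, and the value is (1)·(2/3) − 7 = -19/3.
For Column: with q = P(L), equating I's and III's payoffs gives 2q − 8 = −4q − 3 ⇒ q = 5/6.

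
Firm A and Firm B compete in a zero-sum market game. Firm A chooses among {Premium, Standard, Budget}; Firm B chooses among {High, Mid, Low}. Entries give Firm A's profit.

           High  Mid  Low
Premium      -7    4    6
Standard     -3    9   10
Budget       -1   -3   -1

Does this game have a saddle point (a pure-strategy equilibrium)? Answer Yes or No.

No

Row minima: Premium → -7, Standard → -3, Budget → -3; maximin = -3.
Column maxima: High → -1, Mid → 9, Low → 10; minimax = -1.
-3 ≠ -1, so no pure-strategy equilibrium exists.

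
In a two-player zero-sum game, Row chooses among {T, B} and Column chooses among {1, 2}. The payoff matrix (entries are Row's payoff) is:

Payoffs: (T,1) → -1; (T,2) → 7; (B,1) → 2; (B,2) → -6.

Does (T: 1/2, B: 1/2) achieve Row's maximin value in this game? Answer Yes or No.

Against 1 this mix gives (1/2)·(-1) + (1/2)·2 = 1/2.
Against 2 this mix gives (1/2)·7 + (1/2)·(-6) = 1/2.
All of Column's active replies (1, 2) yield 1/2, and no column does worse for Row. The mix makes Column indifferent and guarantees 1/2, so it is optimal.

Yes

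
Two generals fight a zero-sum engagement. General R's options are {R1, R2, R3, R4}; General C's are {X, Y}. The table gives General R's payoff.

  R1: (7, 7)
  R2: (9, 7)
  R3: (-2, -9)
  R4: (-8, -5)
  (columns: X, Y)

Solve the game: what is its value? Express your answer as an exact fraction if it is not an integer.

Row minima: R1 → 7, R2 → 7, R3 → -9, R4 → -8; maximin = 7.
Column maxima: X → 9, Y → 7; minimax = 7.
Since maximin = minimax = 7, there is a saddle point and the value is 7.

7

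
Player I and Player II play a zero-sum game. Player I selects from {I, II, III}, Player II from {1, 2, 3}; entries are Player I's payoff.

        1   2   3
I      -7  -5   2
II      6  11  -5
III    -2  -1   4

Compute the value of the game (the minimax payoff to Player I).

Row minima: I → -7, II → -5, III → -2; maximin = -2.
Column maxima: 1 → 6, 2 → 11, 3 → 4; minimax = 4.
-2 ≠ 4, so there is no saddle point; optimal play is mixed.
I is strictly dominated by III, so Player I never plays it.
2 is strictly dominated by 1 (it gives Player I strictly more in every row), so Player II never plays it.
On the remaining 2×2 (II, III vs 1, 3):
Let Player I play II with probability p. Expected payoff against 1: 6p + (-2)(1−p) = 8p − 2; against 3: (-5)p + 4(1−p) = −9p + 4.
Setting these equal: 8p − 2 = −9p + 4 ⇒ 17p = 6 ⇒ p = 6/17, and the value is (8)·(6/17) − 2 = 14/17.
For Player II: with q = P(1), equating II's and III's payoffs gives 11q − 5 = −6q + 4 ⇒ q = 9/17.

14/17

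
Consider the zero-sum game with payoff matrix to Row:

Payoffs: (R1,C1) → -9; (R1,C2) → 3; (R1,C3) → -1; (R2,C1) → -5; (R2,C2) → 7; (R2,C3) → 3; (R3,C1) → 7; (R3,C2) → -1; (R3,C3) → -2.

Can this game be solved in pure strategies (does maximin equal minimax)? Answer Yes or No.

Row minima: R1 → -9, R2 → -5, R3 → -2; maximin = -2.
Column maxima: C1 → 7, C2 → 7, C3 → 3; minimax = 3.
-2 ≠ 3, so no pure-strategy equilibrium exists.

No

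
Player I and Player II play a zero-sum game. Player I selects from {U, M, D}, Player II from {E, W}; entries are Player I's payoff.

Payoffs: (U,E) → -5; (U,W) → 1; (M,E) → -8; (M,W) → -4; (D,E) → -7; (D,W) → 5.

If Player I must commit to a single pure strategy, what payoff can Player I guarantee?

Row minima: U → -5, M → -8, D → -7.
The best of these is -5.

-5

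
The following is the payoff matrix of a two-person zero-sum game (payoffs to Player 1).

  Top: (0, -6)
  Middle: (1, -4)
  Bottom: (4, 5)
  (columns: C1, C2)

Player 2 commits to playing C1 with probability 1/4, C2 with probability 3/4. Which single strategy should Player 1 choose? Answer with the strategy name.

Bottom

Expected payoff of Top: (1/4)·0 + (3/4)·(-6) = -9/2.
Expected payoff of Middle: (1/4)·1 + (3/4)·(-4) = -11/4.
Expected payoff of Bottom: (1/4)·4 + (3/4)·5 = 19/4.
The largest is 19/4, so Player 1's best response is Bottom.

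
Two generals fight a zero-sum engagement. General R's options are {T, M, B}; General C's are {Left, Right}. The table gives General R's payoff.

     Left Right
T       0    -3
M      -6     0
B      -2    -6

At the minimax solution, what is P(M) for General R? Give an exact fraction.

Row minima: T → -3, M → -6, B → -6; maximin = -3.
Column maxima: Left → 0, Right → 0; minimax = 0.
-3 ≠ 0, so there is no saddle point; optimal play is mixed.
B is strictly dominated by T, so General R never plays it.
On the remaining 2×2 (T, M vs Left, Right):
Let General R play T with probability p. Expected payoff against Left: 0p + (-6)(1−p) = 6p − 6; against Right: (-3)p + 0(1−p) = −3p.
Setting these equal: 6p − 6 = −3p ⇒ 9p = 6 ⇒ p = 2/3, and the value is (6)·(2/3) − 6 = -2.
For General C: with q = P(Left), equating T's and M's payoffs gives 3q − 3 = −6q ⇒ q = 1/3.

1/3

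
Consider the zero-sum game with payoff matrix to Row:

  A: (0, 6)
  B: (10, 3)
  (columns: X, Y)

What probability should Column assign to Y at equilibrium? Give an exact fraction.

Row minima: A → 0, B → 3; maximin = 3.
Column maxima: X → 10, Y → 6; minimax = 6.
3 ≠ 6, so there is no saddle point; optimal play is mixed.
Let Row play A with probability p. Expected payoff against X: 0p + 10(1−p) = −10p + 10; against Y: 6p + 3(1−p) = 3p + 3.
Setting these equal: −10p + 10 = 3p + 3 ⇒ −13p = -7 ⇒ p = 7/13, and the value is (-10)·(7/13) + 10 = 60/13.
For Column: with q = P(X), equating A's and B's payoffs gives −6q + 6 = 7q + 3 ⇒ q = 3/13.

10/13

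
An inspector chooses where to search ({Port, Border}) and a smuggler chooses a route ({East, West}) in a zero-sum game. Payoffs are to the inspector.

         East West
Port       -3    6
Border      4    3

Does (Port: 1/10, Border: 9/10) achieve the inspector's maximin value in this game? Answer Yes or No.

Yes

Against East this mix gives (1/10)·(-3) + (9/10)·4 = 33/10.
Against West this mix gives (1/10)·6 + (9/10)·3 = 33/10.
All of the smuggler's active replies (East, West) yield 33/10, and no column does worse for the inspector. The mix makes the smuggler indifferent and guarantees 33/10, so it is optimal.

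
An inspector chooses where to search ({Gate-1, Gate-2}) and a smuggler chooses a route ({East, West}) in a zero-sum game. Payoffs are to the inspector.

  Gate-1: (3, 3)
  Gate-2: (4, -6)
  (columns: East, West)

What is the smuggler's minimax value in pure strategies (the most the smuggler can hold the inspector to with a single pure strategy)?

3

Column maxima: East → 4, West → 3.
The smallest of these is 3.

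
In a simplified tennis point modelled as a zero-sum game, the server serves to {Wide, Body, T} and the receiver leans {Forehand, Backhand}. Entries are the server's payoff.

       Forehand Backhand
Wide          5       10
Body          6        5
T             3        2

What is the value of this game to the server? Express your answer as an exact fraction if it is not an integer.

Row minima: Wide → 5, Body → 5, T → 2; maximin = 5.
Column maxima: Forehand → 6, Backhand → 10; minimax = 6.
5 ≠ 6, so there is no saddle point; optimal play is mixed.
T is strictly dominated by Wide, so the server never plays it.
On the remaining 2×2 (Wide, Body vs Forehand, Backhand):
Let the server play Wide with probability p. Expected payoff against Forehand: 5p + 6(1−p) = −p + 6; against Backhand: 10p + 5(1−p) = 5p + 5.
Setting these equal: −p + 6 = 5p + 5 ⇒ −6p = -1 ⇒ p = 1/6, and the value is (-1)·(1/6) + 6 = 35/6.
For the receiver: with q = P(Forehand), equating Wide's and Body's payoffs gives −5q + 10 = q + 5 ⇒ q = 5/6.

35/6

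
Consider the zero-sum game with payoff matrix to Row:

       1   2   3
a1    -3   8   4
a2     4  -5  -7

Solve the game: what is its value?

Row minima: a1 → -3, a2 → -7; maximin = -3.
Column maxima: 1 → 4, 2 → 8, 3 → 4; minimax = 4.
-3 ≠ 4, so there is no saddle point; optimal play is mixed.
2 is strictly dominated by 3 (it gives Row strictly more in every row), so Column never plays it.
On the remaining 2×2 (a1, a2 vs 1, 3):
Let Row play a1 with probability p. Expected payoff against 1: (-3)p + 4(1−p) = −7p + 4; against 3: 4p + (-7)(1−p) = 11p − 7.
Setting these equal: −7p + 4 = 11p − 7 ⇒ −18p = -11 ⇒ p = 11/18, and the value is (-7)·(11/18) + 4 = -5/18.
For Column: with q = P(1), equating a1's and a2's payoffs gives −7q + 4 = 11q − 7 ⇒ q = 11/18.

-5/18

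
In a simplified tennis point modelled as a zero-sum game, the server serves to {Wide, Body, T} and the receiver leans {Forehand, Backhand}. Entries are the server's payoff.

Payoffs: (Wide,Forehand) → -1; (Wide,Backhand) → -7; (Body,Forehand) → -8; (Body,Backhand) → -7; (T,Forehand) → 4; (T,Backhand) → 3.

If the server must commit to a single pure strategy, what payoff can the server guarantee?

3

Row minima: Wide → -7, Body → -8, T → 3.
The best of these is 3.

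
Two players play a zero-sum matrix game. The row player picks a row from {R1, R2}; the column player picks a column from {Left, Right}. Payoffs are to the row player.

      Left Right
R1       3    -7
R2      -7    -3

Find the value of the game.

Row minima: R1 → -7, R2 → -7; maximin = -7.
Column maxima: Left → 3, Right → -3; minimax = -3.
-7 ≠ -3, so there is no saddle point; optimal play is mixed.
Let the row player play R1 with probability p. Expected payoff against Left: 3p + (-7)(1−p) = 10p − 7; against Right: (-7)p + (-3)(1−p) = −4p − 3.
Setting these equal: 10p − 7 = −4p − 3 ⇒ 14p = 4 ⇒ p = 2/7, and the value is (10)·(2/7) − 7 = -29/7.
For the column player: with q = P(Left), equating R1's and R2's payoffs gives 10q − 7 = −4q − 3 ⇒ q = 2/7.

-29/7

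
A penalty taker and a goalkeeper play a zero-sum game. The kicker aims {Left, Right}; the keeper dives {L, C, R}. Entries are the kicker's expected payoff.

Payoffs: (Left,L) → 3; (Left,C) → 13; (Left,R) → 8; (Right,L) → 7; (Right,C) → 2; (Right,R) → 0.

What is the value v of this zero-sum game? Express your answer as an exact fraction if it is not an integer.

14/3

Row minima: Left → 3, Right → 0; maximin = 3.
Column maxima: L → 7, C → 13, R → 8; minimax = 7.
3 ≠ 7, so there is no saddle point; optimal play is mixed.
C is strictly dominated by R (it gives the kicker strictly more in every row), so the keeper never plays it.
On the remaining 2×2 (Left, Right vs L, R):
Let the kicker play Left with probability p. Expected payoff against L: 3p + 7(1−p) = −4p + 7; against R: 8p + 0(1−p) = 8p.
Setting these equal: −4p + 7 = 8p ⇒ −12p = -7 ⇒ p = 7/12, and the value is (-4)·(7/12) + 7 = 14/3.
For the keeper: with q = P(L), equating Left's and Right's payoffs gives −5q + 8 = 7q ⇒ q = 2/3.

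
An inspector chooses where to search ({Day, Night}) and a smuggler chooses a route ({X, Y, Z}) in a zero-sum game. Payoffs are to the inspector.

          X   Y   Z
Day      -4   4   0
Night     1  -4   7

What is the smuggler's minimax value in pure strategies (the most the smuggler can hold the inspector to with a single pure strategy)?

1

Column maxima: X → 1, Y → 4, Z → 7.
The smallest of these is 1.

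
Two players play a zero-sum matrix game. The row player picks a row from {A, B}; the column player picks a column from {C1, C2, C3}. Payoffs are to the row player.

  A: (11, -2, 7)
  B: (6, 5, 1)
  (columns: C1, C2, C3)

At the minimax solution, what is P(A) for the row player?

Row minima: A → -2, B → 1; maximin = 1.
Column maxima: C1 → 11, C2 → 5, C3 → 7; minimax = 5.
1 ≠ 5, so there is no saddle point; optimal play is mixed.
C1 is strictly dominated by C2 (it gives the row player strictly more in every row), so the column player never plays it.
On the remaining 2×2 (A, B vs C2, C3):
Let the row player play A with probability p. Expected payoff against C2: (-2)p + 5(1−p) = −7p + 5; against C3: 7p + 1(1−p) = 6p + 1.
Setting these equal: −7p + 5 = 6p + 1 ⇒ −13p = -4 ⇒ p = 4/13, and the value is (-7)·(4/13) + 5 = 37/13.
For the column player: with q = P(C2), equating A's and B's payoffs gives −9q + 7 = 4q + 1 ⇒ q = 6/13.

4/13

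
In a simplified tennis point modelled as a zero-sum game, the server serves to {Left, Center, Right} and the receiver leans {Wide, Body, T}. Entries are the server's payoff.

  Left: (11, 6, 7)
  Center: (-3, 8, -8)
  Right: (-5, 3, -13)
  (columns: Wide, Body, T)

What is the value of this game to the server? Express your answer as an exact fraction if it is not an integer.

104/17

Row minima: Left → 6, Center → -8, Right → -13; maximin = 6.
Column maxima: Wide → 11, Body → 8, T → 7; minimax = 7.
6 ≠ 7, so there is no saddle point; optimal play is mixed.
Right is strictly dominated by Left, so the server never plays it.
Wide is strictly dominated by T (it gives the server strictly more in every row), so the receiver never plays it.
On the remaining 2×2 (Left, Center vs Body, T):
Let the server play Left with probability p. Expected payoff against Body: 6p + 8(1−p) = −2p + 8; against T: 7p + (-8)(1−p) = 15p − 8.
Setting these equal: −2p + 8 = 15p − 8 ⇒ −17p = -16 ⇒ p = 16/17, and the value is (-2)·(16/17) + 8 = 104/17.
For the receiver: with q = P(Body), equating Left's and Center's payoffs gives −q + 7 = 16q − 8 ⇒ q = 15/17.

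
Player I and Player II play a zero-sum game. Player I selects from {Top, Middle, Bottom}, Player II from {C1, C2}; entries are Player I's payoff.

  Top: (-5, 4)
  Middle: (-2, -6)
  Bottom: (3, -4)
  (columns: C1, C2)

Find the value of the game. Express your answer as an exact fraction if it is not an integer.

-1/2

Row minima: Top → -5, Middle → -6, Bottom → -4; maximin = -4.
Column maxima: C1 → 3, C2 → 4; minimax = 3.
-4 ≠ 3, so there is no saddle point; optimal play is mixed.
Middle is strictly dominated by Bottom, so Player I never plays it.
On the remaining 2×2 (Top, Bottom vs C1, C2):
Let Player I play Top with probability p. Expected payoff against C1: (-5)p + 3(1−p) = −8p + 3; against C2: 4p + (-4)(1−p) = 8p − 4.
Setting these equal: −8p + 3 = 8p − 4 ⇒ −16p = -7 ⇒ p = 7/16, and the value is (-8)·(7/16) + 3 = -1/2.
For Player II: with q = P(C1), equating Top's and Bottom's payoffs gives −9q + 4 = 7q − 4 ⇒ q = 1/2.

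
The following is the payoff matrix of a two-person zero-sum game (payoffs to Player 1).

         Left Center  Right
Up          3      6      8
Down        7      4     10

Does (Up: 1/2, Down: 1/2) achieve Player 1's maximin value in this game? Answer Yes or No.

Against Left this mix gives (1/2)·3 + (1/2)·7 = 5.
Against Center this mix gives (1/2)·6 + (1/2)·4 = 5.
Against Right this mix gives (1/2)·8 + (1/2)·10 = 9.
All of Player 2's active replies (Left, Center) yield 5, and no column does worse for Player 1. The mix makes Player 2 indifferent and guarantees 5, so it is optimal.

Yes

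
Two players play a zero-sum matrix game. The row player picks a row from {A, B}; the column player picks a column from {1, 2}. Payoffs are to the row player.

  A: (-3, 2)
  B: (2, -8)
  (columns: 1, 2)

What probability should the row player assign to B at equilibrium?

1/3

Row minima: A → -3, B → -8; maximin = -3.
Column maxima: 1 → 2, 2 → 2; minimax = 2.
-3 ≠ 2, so there is no saddle point; optimal play is mixed.
Let the row player play A with probability p. Expected payoff against 1: (-3)p + 2(1−p) = −5p + 2; against 2: 2p + (-8)(1−p) = 10p − 8.
Setting these equal: −5p + 2 = 10p − 8 ⇒ −15p = -10 ⇒ p = 2/3, and the value is (-5)·(2/3) + 2 = -4/3.
For the column player: with q = P(1), equating A's and B's payoffs gives −5q + 2 = 10q − 8 ⇒ q = 2/3.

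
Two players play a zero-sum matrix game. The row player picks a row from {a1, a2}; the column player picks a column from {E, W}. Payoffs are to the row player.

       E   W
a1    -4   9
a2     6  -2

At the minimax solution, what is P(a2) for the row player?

Row minima: a1 → -4, a2 → -2; maximin = -2.
Column maxima: E → 6, W → 9; minimax = 6.
-2 ≠ 6, so there is no saddle point; optimal play is mixed.
Let the row player play a1 with probability p. Expected payoff against E: (-4)p + 6(1−p) = −10p + 6; against W: 9p + (-2)(1−p) = 11p − 2.
Setting these equal: −10p + 6 = 11p − 2 ⇒ −21p = -8 ⇒ p = 8/21, and the value is (-10)·(8/21) + 6 = 46/21.
For the column player: with q = P(E), equating a1's and a2's payoffs gives −13q + 9 = 8q − 2 ⇒ q = 11/21.

13/21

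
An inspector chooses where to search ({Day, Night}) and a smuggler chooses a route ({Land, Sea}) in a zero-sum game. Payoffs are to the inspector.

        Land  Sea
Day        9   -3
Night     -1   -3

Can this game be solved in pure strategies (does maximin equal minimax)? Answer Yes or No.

Row minima: Day → -3, Night → -3; maximin = -3.
Column maxima: Land → 9, Sea → -3; minimax = -3.
maximin = minimax = -3, so a saddle point exists.

Yes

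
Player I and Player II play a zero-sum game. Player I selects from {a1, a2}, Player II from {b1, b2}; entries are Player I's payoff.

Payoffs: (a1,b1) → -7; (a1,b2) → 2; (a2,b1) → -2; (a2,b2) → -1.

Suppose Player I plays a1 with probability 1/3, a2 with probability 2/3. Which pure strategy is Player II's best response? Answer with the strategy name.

If Player II plays b1, Player I's expected payoff is (1/3)·(-7) + (2/3)·(-2) = -11/3.
If Player II plays b2, Player I's expected payoff is (1/3)·2 + (2/3)·(-1) = 0.
Player II minimizes Player I's payoff; the smallest is -11/3, so the best response is b1.

b1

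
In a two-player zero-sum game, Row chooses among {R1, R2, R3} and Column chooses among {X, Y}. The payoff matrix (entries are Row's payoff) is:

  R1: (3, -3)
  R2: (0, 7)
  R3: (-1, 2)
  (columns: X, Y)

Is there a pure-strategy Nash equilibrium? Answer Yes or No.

No

Row minima: R1 → -3, R2 → 0, R3 → -1; maximin = 0.
Column maxima: X → 3, Y → 7; minimax = 3.
0 ≠ 3, so no pure-strategy equilibrium exists.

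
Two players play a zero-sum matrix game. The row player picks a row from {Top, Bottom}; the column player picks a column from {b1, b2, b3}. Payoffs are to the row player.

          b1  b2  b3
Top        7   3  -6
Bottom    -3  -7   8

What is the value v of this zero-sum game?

Row minima: Top → -6, Bottom → -7; maximin = -6.
Column maxima: b1 → 7, b2 → 3, b3 → 8; minimax = 3.
-6 ≠ 3, so there is no saddle point; optimal play is mixed.
b1 is strictly dominated by b2 (it gives the row player strictly more in every row), so the column player never plays it.
On the remaining 2×2 (Top, Bottom vs b2, b3):
Let the row player play Top with probability p. Expected payoff against b2: 3p + (-7)(1−p) = 10p − 7; against b3: (-6)p + 8(1−p) = −14p + 8.
Setting these equal: 10p − 7 = −14p + 8 ⇒ 24p = 15 ⇒ p = 5/8, and the value is (10)·(5/8) − 7 = -3/4.
For the column player: with q = P(b2), equating Top's and Bottom's payoffs gives 9q − 6 = −15q + 8 ⇒ q = 7/12.

-3/4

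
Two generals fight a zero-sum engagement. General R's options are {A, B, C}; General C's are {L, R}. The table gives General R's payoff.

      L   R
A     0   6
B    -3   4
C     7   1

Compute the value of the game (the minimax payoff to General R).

Row minima: A → 0, B → -3, C → 1; maximin = 1.
Column maxima: L → 7, R → 6; minimax = 6.
1 ≠ 6, so there is no saddle point; optimal play is mixed.
B is strictly dominated by A, so General R never plays it.
On the remaining 2×2 (A, C vs L, R):
Let General R play A with probability p. Expected payoff against L: 0p + 7(1−p) = −7p + 7; against R: 6p + 1(1−p) = 5p + 1.
Setting these equal: −7p + 7 = 5p + 1 ⇒ −12p = -6 ⇒ p = 1/2, and the value is (-7)·(1/2) + 7 = 7/2.
For General C: with q = P(L), equating A's and C's payoffs gives −6q + 6 = 6q + 1 ⇒ q = 5/12.

7/2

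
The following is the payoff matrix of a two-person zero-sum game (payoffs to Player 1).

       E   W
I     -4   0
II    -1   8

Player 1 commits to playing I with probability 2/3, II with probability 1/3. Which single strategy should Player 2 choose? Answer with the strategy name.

E

If Player 2 plays E, Player 1's expected payoff is (2/3)·(-4) + (1/3)·(-1) = -3.
If Player 2 plays W, Player 1's expected payoff is (2/3)·0 + (1/3)·8 = 8/3.
Player 2 minimizes Player 1's payoff; the smallest is -3, so the best response is E.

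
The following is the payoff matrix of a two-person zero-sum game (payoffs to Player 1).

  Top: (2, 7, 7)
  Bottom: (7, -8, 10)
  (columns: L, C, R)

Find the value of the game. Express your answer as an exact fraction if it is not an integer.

Row minima: Top → 2, Bottom → -8; maximin = 2.
Column maxima: L → 7, C → 7, R → 10; minimax = 7.
2 ≠ 7, so there is no saddle point; optimal play is mixed.
R is strictly dominated by L (it gives Player 1 strictly more in every row), so Player 2 never plays it.
On the remaining 2×2 (Top, Bottom vs L, C):
Let Player 1 play Top with probability p. Expected payoff against L: 2p + 7(1−p) = −5p + 7; against C: 7p + (-8)(1−p) = 15p − 8.
Setting these equal: −5p + 7 = 15p − 8 ⇒ −20p = -15 ⇒ p = 3/4, and the value is (-5)·(3/4) + 7 = 13/4.
For Player 2: with q = P(L), equating Top's and Bottom's payoffs gives −5q + 7 = 15q − 8 ⇒ q = 3/4.

13/4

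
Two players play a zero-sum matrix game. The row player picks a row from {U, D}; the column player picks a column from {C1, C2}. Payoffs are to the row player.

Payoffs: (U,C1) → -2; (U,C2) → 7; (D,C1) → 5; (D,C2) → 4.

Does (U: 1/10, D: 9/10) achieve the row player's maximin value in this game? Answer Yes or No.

Against C1 this mix gives (1/10)·(-2) + (9/10)·5 = 43/10.
Against C2 this mix gives (1/10)·7 + (9/10)·4 = 43/10.
All of the column player's active replies (C1, C2) yield 43/10, and no column does worse for the row player. The mix makes the column player indifferent and guarantees 43/10, so it is optimal.

Yes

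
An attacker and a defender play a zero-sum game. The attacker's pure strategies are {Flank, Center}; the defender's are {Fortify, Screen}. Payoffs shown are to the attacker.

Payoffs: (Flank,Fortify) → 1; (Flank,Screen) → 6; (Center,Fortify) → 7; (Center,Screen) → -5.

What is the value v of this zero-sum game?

47/17

Row minima: Flank → 1, Center → -5; maximin = 1.
Column maxima: Fortify → 7, Screen → 6; minimax = 6.
1 ≠ 6, so there is no saddle point; optimal play is mixed.
Let the attacker play Flank with probability p. Expected payoff against Fortify: 1p + 7(1−p) = −6p + 7; against Screen: 6p + (-5)(1−p) = 11p − 5.
Setting these equal: −6p + 7 = 11p − 5 ⇒ −17p = -12 ⇒ p = 12/17, and the value is (-6)·(12/17) + 7 = 47/17.
For the defender: with q = P(Fortify), equating Flank's and Center's payoffs gives −5q + 6 = 12q − 5 ⇒ q = 11/17.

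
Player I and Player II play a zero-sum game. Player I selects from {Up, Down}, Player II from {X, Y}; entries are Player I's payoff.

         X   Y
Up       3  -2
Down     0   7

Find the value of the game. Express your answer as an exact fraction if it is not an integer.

7/4

Row minima: Up → -2, Down → 0; maximin = 0.
Column maxima: X → 3, Y → 7; minimax = 3.
0 ≠ 3, so there is no saddle point; optimal play is mixed.
Let Player I play Up with probability p. Expected payoff against X: 3p + 0(1−p) = 3p; against Y: (-2)p + 7(1−p) = −9p + 7.
Setting these equal: 3p = −9p + 7 ⇒ 12p = 7 ⇒ p = 7/12, and the value is (3)·(7/12) = 7/4.
For Player II: with q = P(X), equating Up's and Down's payoffs gives 5q − 2 = −7q + 7 ⇒ q = 3/4.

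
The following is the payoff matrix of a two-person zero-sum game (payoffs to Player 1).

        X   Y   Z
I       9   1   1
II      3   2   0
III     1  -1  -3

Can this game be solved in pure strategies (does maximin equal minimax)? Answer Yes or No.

Yes

Row minima: I → 1, II → 0, III → -3; maximin = 1.
Column maxima: X → 9, Y → 2, Z → 1; minimax = 1.
maximin = minimax = 1, so a saddle point exists.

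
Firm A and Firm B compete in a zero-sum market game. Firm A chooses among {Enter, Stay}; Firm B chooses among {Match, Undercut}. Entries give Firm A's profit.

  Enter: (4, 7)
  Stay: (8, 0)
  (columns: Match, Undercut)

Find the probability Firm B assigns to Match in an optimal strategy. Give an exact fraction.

Row minima: Enter → 4, Stay → 0; maximin = 4.
Column maxima: Match → 8, Undercut → 7; minimax = 7.
4 ≠ 7, so there is no saddle point; optimal play is mixed.
Let Firm A play Enter with probability p. Expected payoff against Match: 4p + 8(1−p) = −4p + 8; against Undercut: 7p + 0(1−p) = 7p.
Setting these equal: −4p + 8 = 7p ⇒ −11p = -8 ⇒ p = 8/11, and the value is (-4)·(8/11) + 8 = 56/11.
For Firm B: with q = P(Match), equating Enter's and Stay's payoffs gives −3q + 7 = 8q ⇒ q = 7/11.

7/11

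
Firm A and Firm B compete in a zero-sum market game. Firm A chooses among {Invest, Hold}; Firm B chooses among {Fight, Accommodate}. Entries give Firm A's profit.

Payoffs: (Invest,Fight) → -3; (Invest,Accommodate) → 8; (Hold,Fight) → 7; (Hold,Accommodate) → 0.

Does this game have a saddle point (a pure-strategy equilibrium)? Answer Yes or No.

Row minima: Invest → -3, Hold → 0; maximin = 0.
Column maxima: Fight → 7, Accommodate → 8; minimax = 7.
0 ≠ 7, so no pure-strategy equilibrium exists.

No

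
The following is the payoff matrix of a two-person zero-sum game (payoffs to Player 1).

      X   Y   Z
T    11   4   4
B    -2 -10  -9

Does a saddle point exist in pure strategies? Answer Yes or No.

Row minima: T → 4, B → -10; maximin = 4.
Column maxima: X → 11, Y → 4, Z → 4; minimax = 4.
maximin = minimax = 4, so a saddle point exists.

Yes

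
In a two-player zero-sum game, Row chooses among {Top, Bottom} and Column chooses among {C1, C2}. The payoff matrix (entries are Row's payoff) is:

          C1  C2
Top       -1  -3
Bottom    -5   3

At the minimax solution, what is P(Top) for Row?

4/5

Row minima: Top → -3, Bottom → -5; maximin = -3.
Column maxima: C1 → -1, C2 → 3; minimax = -1.
-3 ≠ -1, so there is no saddle point; optimal play is mixed.
Let Row play Top with probability p. Expected payoff against C1: (-1)p + (-5)(1−p) = 4p − 5; against C2: (-3)p + 3(1−p) = −6p + 3.
Setting these equal: 4p − 5 = −6p + 3 ⇒ 10p = 8 ⇒ p = 4/5, and the value is (4)·(4/5) − 5 = -9/5.
For Column: with q = P(C1), equating Top's and Bottom's payoffs gives 2q − 3 = −8q + 3 ⇒ q = 3/5.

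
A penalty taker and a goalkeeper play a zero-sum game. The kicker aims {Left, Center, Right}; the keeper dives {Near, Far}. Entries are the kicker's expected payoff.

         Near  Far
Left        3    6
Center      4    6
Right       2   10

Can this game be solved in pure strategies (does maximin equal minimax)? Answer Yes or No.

Row minima: Left → 3, Center → 4, Right → 2; maximin = 4.
Column maxima: Near → 4, Far → 10; minimax = 4.
maximin = minimax = 4, so a saddle point exists.

Yes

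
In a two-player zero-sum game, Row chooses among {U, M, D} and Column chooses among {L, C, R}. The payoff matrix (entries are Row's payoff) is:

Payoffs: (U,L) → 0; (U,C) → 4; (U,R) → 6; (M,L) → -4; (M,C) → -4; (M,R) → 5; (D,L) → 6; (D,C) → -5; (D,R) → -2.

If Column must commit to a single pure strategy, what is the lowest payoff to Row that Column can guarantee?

Column maxima: L → 6, C → 4, R → 6.
The smallest of these is 4.

4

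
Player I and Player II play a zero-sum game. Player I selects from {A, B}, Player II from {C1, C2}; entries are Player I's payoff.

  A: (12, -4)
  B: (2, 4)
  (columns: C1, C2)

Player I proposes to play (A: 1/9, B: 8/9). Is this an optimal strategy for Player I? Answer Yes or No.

Yes

Against C1 this mix gives (1/9)·12 + (8/9)·2 = 28/9.
Against C2 this mix gives (1/9)·(-4) + (8/9)·4 = 28/9.
All of Player II's active replies (C1, C2) yield 28/9, and no column does worse for Player I. The mix makes Player II indifferent and guarantees 28/9, so it is optimal.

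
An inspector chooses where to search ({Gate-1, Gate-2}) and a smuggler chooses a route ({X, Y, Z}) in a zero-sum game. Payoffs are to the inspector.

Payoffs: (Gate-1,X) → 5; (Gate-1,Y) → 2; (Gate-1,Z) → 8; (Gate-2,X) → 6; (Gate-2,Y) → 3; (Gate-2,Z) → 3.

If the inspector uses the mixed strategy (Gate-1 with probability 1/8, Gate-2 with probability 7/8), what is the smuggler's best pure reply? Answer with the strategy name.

Y

If the smuggler plays X, the inspector's expected payoff is (1/8)·5 + (7/8)·6 = 47/8.
If the smuggler plays Y, the inspector's expected payoff is (1/8)·2 + (7/8)·3 = 23/8.
If the smuggler plays Z, the inspector's expected payoff is (1/8)·8 + (7/8)·3 = 29/8.
The smuggler minimizes the inspector's payoff; the smallest is 23/8, so the best response is Y.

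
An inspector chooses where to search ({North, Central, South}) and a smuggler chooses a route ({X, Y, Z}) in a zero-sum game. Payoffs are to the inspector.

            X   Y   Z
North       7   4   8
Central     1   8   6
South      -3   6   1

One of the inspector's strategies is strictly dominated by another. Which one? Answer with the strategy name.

South

Central gives a strictly higher payoff than South against every column: 1 > -3, 8 > 6, 6 > 1.
So South is strictly dominated and the inspector never plays it.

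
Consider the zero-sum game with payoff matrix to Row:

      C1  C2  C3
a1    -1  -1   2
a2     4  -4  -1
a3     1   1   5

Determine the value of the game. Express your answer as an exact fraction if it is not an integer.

Row minima: a1 → -1, a2 → -4, a3 → 1; maximin = 1.
Column maxima: C1 → 4, C2 → 1, C3 → 5; minimax = 1.
Since maximin = minimax = 1, there is a saddle point and the value is 1.

1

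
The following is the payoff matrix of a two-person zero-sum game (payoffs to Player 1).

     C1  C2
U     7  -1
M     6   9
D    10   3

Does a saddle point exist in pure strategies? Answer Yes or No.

Row minima: U → -1, M → 6, D → 3; maximin = 6.
Column maxima: C1 → 10, C2 → 9; minimax = 9.
6 ≠ 9, so no pure-strategy equilibrium exists.

No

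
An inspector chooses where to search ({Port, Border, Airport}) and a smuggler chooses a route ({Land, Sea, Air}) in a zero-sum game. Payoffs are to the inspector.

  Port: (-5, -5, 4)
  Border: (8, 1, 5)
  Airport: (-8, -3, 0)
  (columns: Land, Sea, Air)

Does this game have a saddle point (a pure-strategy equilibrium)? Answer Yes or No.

Row minima: Port → -5, Border → 1, Airport → -8; maximin = 1.
Column maxima: Land → 8, Sea → 1, Air → 5; minimax = 1.
maximin = minimax = 1, so a saddle point exists.

Yes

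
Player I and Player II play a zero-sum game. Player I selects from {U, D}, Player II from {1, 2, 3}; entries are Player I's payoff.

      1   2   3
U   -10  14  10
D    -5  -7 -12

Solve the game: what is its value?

Row minima: U → -10, D → -12; maximin = -10.
Column maxima: 1 → -5, 2 → 14, 3 → 10; minimax = -5.
-10 ≠ -5, so there is no saddle point; optimal play is mixed.
2 is strictly dominated by 3 (it gives Player I strictly more in every row), so Player II never plays it.
On the remaining 2×2 (U, D vs 1, 3):
Let Player I play U with probability p. Expected payoff against 1: (-10)p + (-5)(1−p) = −5p − 5; against 3: 10p + (-12)(1−p) = 22p − 12.
Setting these equal: −5p − 5 = 22p − 12 ⇒ −27p = -7 ⇒ p = 7/27, and the value is (-5)·(7/27) − 5 = -170/27.
For Player II: with q = P(1), equating U's and D's payoffs gives −20q + 10 = 7q − 12 ⇒ q = 22/27.

-170/27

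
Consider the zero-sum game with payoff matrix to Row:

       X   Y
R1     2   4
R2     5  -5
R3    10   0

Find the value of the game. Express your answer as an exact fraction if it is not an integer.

10/3

Row minima: R1 → 2, R2 → -5, R3 → 0; maximin = 2.
Column maxima: X → 10, Y → 4; minimax = 4.
2 ≠ 4, so there is no saddle point; optimal play is mixed.
R2 is strictly dominated by R3, so Row never plays it.
On the remaining 2×2 (R1, R3 vs X, Y):
Let Row play R1 with probability p. Expected payoff against X: 2p + 10(1−p) = −8p + 10; against Y: 4p + 0(1−p) = 4p.
Setting these equal: −8p + 10 = 4p ⇒ −12p = -10 ⇒ p = 5/6, and the value is (-8)·(5/6) + 10 = 10/3.
For Column: with q = P(X), equating R1's and R3's payoffs gives −2q + 4 = 10q ⇒ q = 1/3.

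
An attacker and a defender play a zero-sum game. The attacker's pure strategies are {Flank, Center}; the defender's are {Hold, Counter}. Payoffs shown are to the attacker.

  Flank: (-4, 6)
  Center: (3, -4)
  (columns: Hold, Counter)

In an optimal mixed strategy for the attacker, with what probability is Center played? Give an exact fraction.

Row minima: Flank → -4, Center → -4; maximin = -4.
Column maxima: Hold → 3, Counter → 6; minimax = 3.
-4 ≠ 3, so there is no saddle point; optimal play is mixed.
Let the attacker play Flank with probability p. Expected payoff against Hold: (-4)p + 3(1−p) = −7p + 3; against Counter: 6p + (-4)(1−p) = 10p − 4.
Setting these equal: −7p + 3 = 10p − 4 ⇒ −17p = -7 ⇒ p = 7/17, and the value is (-7)·(7/17) + 3 = 2/17.
For the defender: with q = P(Hold), equating Flank's and Center's payoffs gives −10q + 6 = 7q − 4 ⇒ q = 10/17.

10/17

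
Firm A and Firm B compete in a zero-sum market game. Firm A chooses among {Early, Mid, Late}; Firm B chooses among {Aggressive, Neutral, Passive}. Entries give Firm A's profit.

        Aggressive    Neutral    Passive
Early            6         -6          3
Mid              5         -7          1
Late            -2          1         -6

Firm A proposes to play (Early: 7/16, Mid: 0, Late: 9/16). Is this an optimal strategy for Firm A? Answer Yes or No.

Against Aggressive this mix gives (7/16)·6 + (9/16)·(-2) = 3/2.
Against Neutral this mix gives (7/16)·(-6) + (9/16)·1 = -33/16.
Against Passive this mix gives (7/16)·3 + (9/16)·(-6) = -33/16.
All of Firm B's active replies (Neutral, Passive) yield -33/16, and no column does worse for Firm A. The mix makes Firm B indifferent and guarantees -33/16, so it is optimal.

Yes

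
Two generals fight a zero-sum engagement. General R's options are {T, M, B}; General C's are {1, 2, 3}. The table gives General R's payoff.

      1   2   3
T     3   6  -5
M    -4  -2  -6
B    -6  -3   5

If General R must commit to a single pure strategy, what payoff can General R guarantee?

-5

Row minima: T → -5, M → -6, B → -6.
The best of these is -5.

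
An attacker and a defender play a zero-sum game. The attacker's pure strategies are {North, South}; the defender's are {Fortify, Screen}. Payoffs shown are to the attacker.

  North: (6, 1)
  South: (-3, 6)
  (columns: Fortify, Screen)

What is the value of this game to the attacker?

Row minima: North → 1, South → -3; maximin = 1.
Column maxima: Fortify → 6, Screen → 6; minimax = 6.
1 ≠ 6, so there is no saddle point; optimal play is mixed.
Let the attacker play North with probability p. Expected payoff against Fortify: 6p + (-3)(1−p) = 9p − 3; against Screen: 1p + 6(1−p) = −5p + 6.
Setting these equal: 9p − 3 = −5p + 6 ⇒ 14p = 9 ⇒ p = 9/14, and the value is (9)·(9/14) − 3 = 39/14.
For the defender: with q = P(Fortify), equating North's and South's payoffs gives 5q + 1 = −9q + 6 ⇒ q = 5/14.

39/14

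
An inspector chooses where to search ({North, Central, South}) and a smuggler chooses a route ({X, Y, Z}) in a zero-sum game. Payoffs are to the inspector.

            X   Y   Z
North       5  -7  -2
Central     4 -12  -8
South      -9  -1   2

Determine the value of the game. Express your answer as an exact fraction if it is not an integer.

Row minima: North → -7, Central → -12, South → -9; maximin = -7.
Column maxima: X → 5, Y → -1, Z → 2; minimax = -1.
-7 ≠ -1, so there is no saddle point; optimal play is mixed.
Central is strictly dominated by North, so the inspector never plays it.
Z is strictly dominated by Y (it gives the inspector strictly more in every row), so the smuggler never plays it.
On the remaining 2×2 (North, South vs X, Y):
Let the inspector play North with probability p. Expected payoff against X: 5p + (-9)(1−p) = 14p − 9; against Y: (-7)p + (-1)(1−p) = −6p − 1.
Setting these equal: 14p − 9 = −6p − 1 ⇒ 20p = 8 ⇒ p = 2/5, and the value is (14)·(2/5) − 9 = -17/5.
For the smuggler: with q = P(X), equating North's and South's payoffs gives 12q − 7 = −8q − 1 ⇒ q = 3/10.

-17/5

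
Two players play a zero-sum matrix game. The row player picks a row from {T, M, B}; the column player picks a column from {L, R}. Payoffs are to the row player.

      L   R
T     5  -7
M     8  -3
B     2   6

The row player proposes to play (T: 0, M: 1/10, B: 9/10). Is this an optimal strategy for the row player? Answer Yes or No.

Against L this mix gives (1/10)·8 + (9/10)·2 = 13/5.
Against R this mix gives (1/10)·(-3) + (9/10)·6 = 51/10.
The column player will play L, holding the row player to 13/5. Shifting weight toward the row that does better against L would raise this floor (the equalizing mix achieves 18/5 against both L and R), so the proposed strategy is not optimal.

No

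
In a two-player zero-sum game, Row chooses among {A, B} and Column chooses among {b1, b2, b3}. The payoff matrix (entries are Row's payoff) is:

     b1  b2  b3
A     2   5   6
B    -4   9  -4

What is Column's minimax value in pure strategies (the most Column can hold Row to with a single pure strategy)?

Column maxima: b1 → 2, b2 → 9, b3 → 6.
The smallest of these is 2.

2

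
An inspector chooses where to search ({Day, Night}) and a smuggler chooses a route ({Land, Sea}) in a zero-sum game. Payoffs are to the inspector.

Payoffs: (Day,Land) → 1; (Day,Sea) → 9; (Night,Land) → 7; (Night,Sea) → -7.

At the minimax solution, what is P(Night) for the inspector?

Row minima: Day → 1, Night → -7; maximin = 1.
Column maxima: Land → 7, Sea → 9; minimax = 7.
1 ≠ 7, so there is no saddle point; optimal play is mixed.
Let the inspector play Day with probability p. Expected payoff against Land: 1p + 7(1−p) = −6p + 7; against Sea: 9p + (-7)(1−p) = 16p − 7.
Setting these equal: −6p + 7 = 16p − 7 ⇒ −22p = -14 ⇒ p = 7/11, and the value is (-6)·(7/11) + 7 = 35/11.
For the smuggler: with q = P(Land), equating Day's and Night's payoffs gives −8q + 9 = 14q − 7 ⇒ q = 8/11.

4/11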